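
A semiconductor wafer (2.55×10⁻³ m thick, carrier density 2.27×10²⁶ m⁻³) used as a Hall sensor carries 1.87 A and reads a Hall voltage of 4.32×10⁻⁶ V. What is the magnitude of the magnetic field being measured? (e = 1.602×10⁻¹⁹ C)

From V_H = IB/(n e t), B = V_H n e t / I.
B = (4.32×10⁻⁶)(2.27×10²⁶)(1.602×10⁻¹⁹)(2.55×10⁻³)/1.87 ≈ 0.214 T.

B ≈ 0.214 T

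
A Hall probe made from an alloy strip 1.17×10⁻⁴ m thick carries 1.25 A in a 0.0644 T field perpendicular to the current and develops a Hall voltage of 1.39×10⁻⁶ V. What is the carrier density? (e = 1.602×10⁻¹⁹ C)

From V_H = IB/(n e t), n = IB/(V_H e t).
n = (1.25)(0.0644)/((1.39×10⁻⁶)(1.602×10⁻¹⁹)(1.17×10⁻⁴)) ≈ 3.09×10²⁷ m⁻³.

n ≈ 3.09×10²⁷ m⁻³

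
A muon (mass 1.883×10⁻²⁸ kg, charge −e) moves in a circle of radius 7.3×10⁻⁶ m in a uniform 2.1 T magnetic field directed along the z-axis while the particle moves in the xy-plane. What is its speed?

From |q|vB = mv²/r, v = |q|Br/m.
v = (1.602×10⁻¹⁹)(2.1)(7.3×10⁻⁶)/1.883×10⁻²⁸ ≈ 1.3×10⁴ m/s.

v ≈ 1.3×10⁴ m/s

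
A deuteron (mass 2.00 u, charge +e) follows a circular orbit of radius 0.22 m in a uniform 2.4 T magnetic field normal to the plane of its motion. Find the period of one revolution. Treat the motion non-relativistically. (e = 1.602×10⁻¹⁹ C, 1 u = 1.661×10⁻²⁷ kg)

The cyclotron period depends only on m, q, B: T = 2πm/(|q|B).
T = 2π(3.322×10⁻²⁷)/((1.602×10⁻¹⁹)(2.4)) ≈ 5.4×10⁻⁸ s.

T ≈ 5.4×10⁻⁸ s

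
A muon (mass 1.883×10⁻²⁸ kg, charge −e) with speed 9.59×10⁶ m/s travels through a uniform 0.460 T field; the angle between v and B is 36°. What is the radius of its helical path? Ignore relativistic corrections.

r ≈ 0.0144 m

v⊥ = v sinθ = 9.59×10⁶·sin36° ≈ 5.637×10⁶ m/s.
r = m v⊥/(|q|B) = (1.883×10⁻²⁸)(5.637×10⁶)/((1.602×10⁻¹⁹)(0.460)) ≈ 0.0144 m.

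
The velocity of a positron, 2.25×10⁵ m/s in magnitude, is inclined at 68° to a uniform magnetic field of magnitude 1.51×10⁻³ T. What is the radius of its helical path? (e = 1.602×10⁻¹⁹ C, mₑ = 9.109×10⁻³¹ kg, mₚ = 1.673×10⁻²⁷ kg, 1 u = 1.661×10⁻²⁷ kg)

v⊥ = v sinθ = 2.25×10⁵·sin68° ≈ 2.086×10⁵ m/s.
r = m v⊥/(|q|B) = (9.109×10⁻³¹)(2.086×10⁵)/((1.602×10⁻¹⁹)(1.51×10⁻³)) ≈ 7.86×10⁻⁴ m.

r ≈ 7.86×10⁻⁴ m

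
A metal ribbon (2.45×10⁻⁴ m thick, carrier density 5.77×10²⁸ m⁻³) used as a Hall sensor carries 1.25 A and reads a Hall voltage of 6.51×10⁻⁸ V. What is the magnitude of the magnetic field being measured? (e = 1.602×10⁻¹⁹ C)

From V_H = IB/(n e t), B = V_H n e t / I.
B = (6.51×10⁻⁸)(5.77×10²⁸)(1.602×10⁻¹⁹)(2.45×10⁻⁴)/1.25 ≈ 0.118 T.

B ≈ 0.118 T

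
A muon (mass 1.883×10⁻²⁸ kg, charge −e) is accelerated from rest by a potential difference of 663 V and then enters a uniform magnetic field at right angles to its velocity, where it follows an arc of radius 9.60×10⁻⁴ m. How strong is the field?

B ≈ 1.30 T

v = √(2|q|V/m) = √(2·1.602×10⁻¹⁹·663/1.883×10⁻²⁸) ≈ 1.062×10⁶ m/s.
B = mv/(|q|r) = (1.883×10⁻²⁸)(1.062×10⁶)/((1.602×10⁻¹⁹)(9.60×10⁻⁴)) ≈ 1.30 T.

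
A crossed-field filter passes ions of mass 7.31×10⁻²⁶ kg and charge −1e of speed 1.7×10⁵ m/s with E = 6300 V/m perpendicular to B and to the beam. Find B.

B = 0.037 T

Balance of forces in the selector: qE = qvB ⇒ B = E/v.
B = 6300/1.7×10⁵ = 0.037 T.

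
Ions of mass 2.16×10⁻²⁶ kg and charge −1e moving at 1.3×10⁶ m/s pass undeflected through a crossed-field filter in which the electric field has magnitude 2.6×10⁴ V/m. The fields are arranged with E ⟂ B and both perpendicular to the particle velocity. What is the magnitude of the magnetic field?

Balance of forces in the selector: qE = qvB ⇒ B = E/v.
B = 2.6×10⁴/1.3×10⁶ = 0.020 T.

B = 0.020 T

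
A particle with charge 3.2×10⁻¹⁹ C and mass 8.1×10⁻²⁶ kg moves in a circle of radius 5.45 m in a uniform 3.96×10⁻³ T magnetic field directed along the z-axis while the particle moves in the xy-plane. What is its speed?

From |q|vB = mv²/r, v = |q|Br/m.
v = (3.2×10⁻¹⁹)(3.96×10⁻³)(5.45)/8.1×10⁻²⁶ ≈ 8.53×10⁴ m/s.

v ≈ 8.53×10⁴ m/s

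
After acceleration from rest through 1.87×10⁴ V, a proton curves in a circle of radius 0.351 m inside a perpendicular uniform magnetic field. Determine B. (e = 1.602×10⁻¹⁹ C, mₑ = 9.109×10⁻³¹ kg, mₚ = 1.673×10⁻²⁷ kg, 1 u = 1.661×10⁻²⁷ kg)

B ≈ 0.0563 T

v = √(2|q|V/m) = √(2·1.602×10⁻¹⁹·1.87×10⁴/1.673×10⁻²⁷) ≈ 1.892×10⁶ m/s.
B = mv/(|q|r) = (1.673×10⁻²⁷)(1.892×10⁶)/((1.602×10⁻¹⁹)(0.351)) ≈ 0.0563 T.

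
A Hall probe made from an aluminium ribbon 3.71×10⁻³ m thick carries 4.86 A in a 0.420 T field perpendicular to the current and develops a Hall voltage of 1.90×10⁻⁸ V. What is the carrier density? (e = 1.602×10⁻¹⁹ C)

From V_H = IB/(n e t), n = IB/(V_H e t).
n = (4.86)(0.420)/((1.90×10⁻⁸)(1.602×10⁻¹⁹)(3.71×10⁻³)) ≈ 1.81×10²⁹ m⁻³.

n ≈ 1.81×10²⁹ m⁻³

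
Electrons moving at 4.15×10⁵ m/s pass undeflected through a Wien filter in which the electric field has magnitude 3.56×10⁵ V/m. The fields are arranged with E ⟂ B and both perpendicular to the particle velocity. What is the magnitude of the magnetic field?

Balance of forces in the selector: qE = qvB ⇒ B = E/v.
B = 3.56×10⁵/4.15×10⁵ = 0.858 T.

B = 0.858 T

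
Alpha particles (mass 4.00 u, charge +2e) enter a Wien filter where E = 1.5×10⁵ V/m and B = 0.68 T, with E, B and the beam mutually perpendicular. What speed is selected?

For undeflected motion the electric and magnetic forces balance: qE = qvB.
v = E/B = 1.5×10⁵/0.68 = 2.2×10⁵ m/s.
The result is independent of the particle's charge and mass.

v = 2.2×10⁵ m/s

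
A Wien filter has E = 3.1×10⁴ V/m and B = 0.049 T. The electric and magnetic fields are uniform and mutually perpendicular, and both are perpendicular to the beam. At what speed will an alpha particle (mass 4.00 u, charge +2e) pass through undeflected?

Straight-line motion ⇒ electric and magnetic forces cancel, so E = vB.
v = E/B = 3.1×10⁴/0.049 = 6.3×10⁵ m/s.
The result is independent of the particle's charge and mass.

v = 6.3×10⁵ m/s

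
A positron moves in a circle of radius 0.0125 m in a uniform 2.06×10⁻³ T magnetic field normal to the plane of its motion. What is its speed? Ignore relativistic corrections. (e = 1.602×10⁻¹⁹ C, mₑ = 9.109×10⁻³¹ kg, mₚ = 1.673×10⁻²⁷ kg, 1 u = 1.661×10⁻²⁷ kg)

v ≈ 4.53×10⁶ m/s

From |q|vB = mv²/r, v = |q|Br/m.
v = (1.602×10⁻¹⁹)(2.06×10⁻³)(0.0125)/9.109×10⁻³¹ ≈ 4.53×10⁶ m/s.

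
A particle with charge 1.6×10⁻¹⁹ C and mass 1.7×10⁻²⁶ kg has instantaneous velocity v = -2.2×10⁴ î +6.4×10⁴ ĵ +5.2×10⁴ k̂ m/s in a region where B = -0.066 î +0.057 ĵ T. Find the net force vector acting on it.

v×B = (-2960, -3430, 2970) N/C.
F = q v×B = (1.6×10⁻¹⁹ C)·(-2960, -3430, 2970) = (-4.74×10⁻¹⁶, -5.49×10⁻¹⁶, 4.75×10⁻¹⁶) N.

F ≈ (-4.74×10⁻¹⁶, -5.49×10⁻¹⁶, 4.75×10⁻¹⁶) N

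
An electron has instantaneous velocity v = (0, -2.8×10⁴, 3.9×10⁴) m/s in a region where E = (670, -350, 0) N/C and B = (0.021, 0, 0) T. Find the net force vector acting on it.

v×B = (0, 819, 588) N/C.
E + v×B = (670, 469, 588) N/C.
F = q(E + v×B) = (−1.602×10⁻¹⁹ C)·(670, 469, 588) = (-1.07×10⁻¹⁶, -7.51×10⁻¹⁷, -9.42×10⁻¹⁷) N.

F ≈ (-1.07×10⁻¹⁶, -7.51×10⁻¹⁷, -9.42×10⁻¹⁷) N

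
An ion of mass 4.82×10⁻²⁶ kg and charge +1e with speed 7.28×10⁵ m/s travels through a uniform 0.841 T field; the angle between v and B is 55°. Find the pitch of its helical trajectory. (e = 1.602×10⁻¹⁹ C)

p ≈ 0.939 m

v∥ = v cosθ = 7.28×10⁵·cos55° ≈ 4.176×10⁵ m/s.
T = 2πm/(|q|B) = 2π(4.82×10⁻²⁶)/((1.602×10⁻¹⁹)(0.841)) ≈ 2.248×10⁻⁶ s.
pitch = v∥ T = (4.176×10⁵)(2.248×10⁻⁶) ≈ 0.939 m.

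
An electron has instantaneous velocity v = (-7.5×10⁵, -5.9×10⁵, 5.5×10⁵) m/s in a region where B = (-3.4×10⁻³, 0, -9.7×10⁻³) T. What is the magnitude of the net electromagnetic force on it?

|F| ≈ 1.76×10⁻¹⁵ N

v×B = (5720, -9140, -2010) N/C.
F = q v×B = (−1.602×10⁻¹⁹ C)·(5720, -9140, -2010) = (-9.17×10⁻¹⁶, 1.47×10⁻¹⁵, 3.21×10⁻¹⁶) N.
|F| = 1.76×10⁻¹⁵ N.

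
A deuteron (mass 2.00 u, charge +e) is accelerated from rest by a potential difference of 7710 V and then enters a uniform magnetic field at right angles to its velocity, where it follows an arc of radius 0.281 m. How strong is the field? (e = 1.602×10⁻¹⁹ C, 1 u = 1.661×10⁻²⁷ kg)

B ≈ 0.0636 T

v = √(2|q|V/m) = √(2·1.602×10⁻¹⁹·7710/3.322×10⁻²⁷) ≈ 8.623×10⁵ m/s.
B = mv/(|q|r) = (3.322×10⁻²⁷)(8.623×10⁵)/((1.602×10⁻¹⁹)(0.281)) ≈ 0.0636 T.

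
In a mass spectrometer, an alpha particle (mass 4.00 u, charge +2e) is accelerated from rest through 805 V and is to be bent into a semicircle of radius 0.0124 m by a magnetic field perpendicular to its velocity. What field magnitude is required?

B ≈ 0.466 T

v = √(2|q|V/m) = √(2·3.204×10⁻¹⁹·805/6.644×10⁻²⁷) ≈ 2.786×10⁵ m/s.
B = mv/(|q|r) = (6.644×10⁻²⁷)(2.786×10⁵)/((3.204×10⁻¹⁹)(0.0124)) ≈ 0.466 T.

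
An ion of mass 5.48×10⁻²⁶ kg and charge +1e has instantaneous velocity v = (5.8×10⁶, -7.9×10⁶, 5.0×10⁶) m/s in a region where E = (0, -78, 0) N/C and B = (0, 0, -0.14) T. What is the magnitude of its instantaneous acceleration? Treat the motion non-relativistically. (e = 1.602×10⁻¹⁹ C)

|a| ≈ 4.01×10¹² m/s²

v×B = (1.11×10⁶, 8.12×10⁵, 0) N/C.
E + v×B = (1.11×10⁶, 8.12×10⁵, 0) N/C.
F = q(E + v×B) = (1.602×10⁻¹⁹ C)·(1.11×10⁶, 8.12×10⁵, 0) = (1.77×10⁻¹³, 1.30×10⁻¹³, 0) N.
|a| = |F|/m = 2.198×10⁻¹³/5.48×10⁻²⁶ ≈ 4.01×10¹² m/s².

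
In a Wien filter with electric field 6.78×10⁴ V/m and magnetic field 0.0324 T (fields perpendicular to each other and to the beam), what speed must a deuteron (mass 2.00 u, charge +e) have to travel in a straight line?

v = 2.09×10⁶ m/s

Straight-line motion ⇒ electric and magnetic forces cancel, so E = vB.
v = E/B = 6.78×10⁴/0.0324 = 2.09×10⁶ m/s.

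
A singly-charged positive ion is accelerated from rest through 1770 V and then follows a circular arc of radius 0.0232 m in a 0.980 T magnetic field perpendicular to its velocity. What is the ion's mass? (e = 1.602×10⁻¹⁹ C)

Combine |q|V = ½mv² and r = mv/(|q|B): eliminate v to get m = qB²r²/(2V).
m = (1.602×10⁻¹⁹)(0.980)²(0.0232)²/(2·1770) ≈ 2.34×10⁻²⁶ kg.

m ≈ 2.34×10⁻²⁶ kg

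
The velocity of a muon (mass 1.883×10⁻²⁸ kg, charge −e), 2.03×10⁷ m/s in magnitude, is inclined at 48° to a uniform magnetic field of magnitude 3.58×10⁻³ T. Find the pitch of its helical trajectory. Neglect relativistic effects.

v∥ = v cosθ = 2.03×10⁷·cos48° ≈ 1.358×10⁷ m/s.
T = 2πm/(|q|B) = 2π(1.883×10⁻²⁸)/((1.602×10⁻¹⁹)(3.58×10⁻³)) ≈ 2.063×10⁻⁶ s.
pitch = v∥ T = (1.358×10⁷)(2.063×10⁻⁶) ≈ 28.0 m.

p ≈ 28.0 m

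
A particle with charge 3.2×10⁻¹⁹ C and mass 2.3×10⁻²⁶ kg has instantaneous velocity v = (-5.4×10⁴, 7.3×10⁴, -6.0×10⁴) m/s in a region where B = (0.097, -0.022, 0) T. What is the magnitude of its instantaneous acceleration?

v×B = (-1320, -5820, -5890) N/C.
F = q v×B = (3.2×10⁻¹⁹ C)·(-1320, -5820, -5890) = (-4.22×10⁻¹⁶, -1.86×10⁻¹⁵, -1.89×10⁻¹⁵) N.
|a| = |F|/m = 2.684×10⁻¹⁵/2.3×10⁻²⁶ ≈ 1.17×10¹¹ m/s².

|a| ≈ 1.17×10¹¹ m/s²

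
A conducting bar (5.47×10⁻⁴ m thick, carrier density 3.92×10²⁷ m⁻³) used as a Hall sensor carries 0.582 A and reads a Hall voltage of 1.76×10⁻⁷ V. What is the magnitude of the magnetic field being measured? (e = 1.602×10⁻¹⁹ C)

From V_H = IB/(n e t), B = V_H n e t / I.
B = (1.76×10⁻⁷)(3.92×10²⁷)(1.602×10⁻¹⁹)(5.47×10⁻⁴)/0.582 ≈ 0.104 T.

B ≈ 0.104 T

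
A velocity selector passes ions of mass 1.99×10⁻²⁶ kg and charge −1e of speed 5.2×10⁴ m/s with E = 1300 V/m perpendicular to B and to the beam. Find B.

B = 0.025 T

Balance of forces in the selector: qE = qvB ⇒ B = E/v.
B = 1300/5.2×10⁴ = 0.025 T.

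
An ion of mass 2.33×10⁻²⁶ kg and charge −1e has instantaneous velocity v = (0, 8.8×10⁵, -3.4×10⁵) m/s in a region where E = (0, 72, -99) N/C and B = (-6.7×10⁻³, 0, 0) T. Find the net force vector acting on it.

v×B = (0, 2280, 5900) N/C.
E + v×B = (0, 2350, 5800) N/C.
F = q(E + v×B) = (−1.602×10⁻¹⁹ C)·(0, 2350, 5800) = (0, -3.76×10⁻¹⁶, -9.29×10⁻¹⁶) N.

F ≈ (0, -3.76×10⁻¹⁶, -9.29×10⁻¹⁶) N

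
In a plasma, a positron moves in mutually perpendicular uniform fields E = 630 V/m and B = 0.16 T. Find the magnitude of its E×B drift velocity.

v_d ≈ 3900 m/s

The steady drift has the magnetic force balancing the electric force, so v_d = E/B.
v_d = 630/0.16 = 3900 m/s.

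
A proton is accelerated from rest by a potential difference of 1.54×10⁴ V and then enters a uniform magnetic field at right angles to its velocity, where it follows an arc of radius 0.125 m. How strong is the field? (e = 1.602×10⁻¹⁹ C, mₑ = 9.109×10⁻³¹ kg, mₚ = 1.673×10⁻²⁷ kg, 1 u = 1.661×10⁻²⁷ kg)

B ≈ 0.143 T

v = √(2|q|V/m) = √(2·1.602×10⁻¹⁹·1.54×10⁴/1.673×10⁻²⁷) ≈ 1.717×10⁶ m/s.
B = mv/(|q|r) = (1.673×10⁻²⁷)(1.717×10⁶)/((1.602×10⁻¹⁹)(0.125)) ≈ 0.143 T.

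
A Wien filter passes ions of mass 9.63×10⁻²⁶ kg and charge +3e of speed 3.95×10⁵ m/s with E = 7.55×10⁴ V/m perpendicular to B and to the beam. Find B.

Balance of forces in the selector: qE = qvB ⇒ B = E/v.
B = 7.55×10⁴/3.95×10⁵ = 0.191 T.

B = 0.191 T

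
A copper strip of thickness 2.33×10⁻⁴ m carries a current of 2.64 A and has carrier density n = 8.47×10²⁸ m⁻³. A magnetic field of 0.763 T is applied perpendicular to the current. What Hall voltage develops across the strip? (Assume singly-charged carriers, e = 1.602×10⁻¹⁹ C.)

V_H ≈ 6.37×10⁻⁷ V

V_H = IB/(n e t).
V_H = (2.64)(0.763)/((8.47×10²⁸)(1.602×10⁻¹⁹)(2.33×10⁻⁴)) ≈ 6.37×10⁻⁷ V.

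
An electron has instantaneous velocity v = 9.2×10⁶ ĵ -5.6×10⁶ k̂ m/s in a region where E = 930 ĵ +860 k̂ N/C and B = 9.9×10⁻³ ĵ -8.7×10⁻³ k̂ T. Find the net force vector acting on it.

F ≈ (3.94×10⁻¹⁵, -1.49×10⁻¹⁶, -1.38×10⁻¹⁶) N

v×B = (-2.46×10⁴, 0, 0) N/C.
E + v×B = (-2.46×10⁴, 930, 860) N/C.
F = q(E + v×B) = (−1.602×10⁻¹⁹ C)·(-2.46×10⁴, 930, 860) = (3.94×10⁻¹⁵, -1.49×10⁻¹⁶, -1.38×10⁻¹⁶) N.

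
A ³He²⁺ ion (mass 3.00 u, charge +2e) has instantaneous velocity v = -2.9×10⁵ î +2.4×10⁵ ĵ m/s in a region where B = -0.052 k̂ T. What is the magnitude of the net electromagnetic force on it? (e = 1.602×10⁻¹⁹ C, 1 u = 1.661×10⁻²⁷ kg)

|F| ≈ 6.27×10⁻¹⁵ N

v×B = (-1.25×10⁴, -1.51×10⁴, 0) N/C.
F = q v×B = (3.204×10⁻¹⁹ C)·(-1.25×10⁴, -1.51×10⁴, 0) = (-4.00×10⁻¹⁵, -4.83×10⁻¹⁵, 0) N.
|F| = 6.27×10⁻¹⁵ N.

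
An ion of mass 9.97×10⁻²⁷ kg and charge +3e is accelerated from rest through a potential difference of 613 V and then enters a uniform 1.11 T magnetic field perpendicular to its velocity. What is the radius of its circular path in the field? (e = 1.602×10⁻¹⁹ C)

r ≈ 4.54×10⁻³ m

Acceleration: |q|V = ½mv² ⇒ v = √(2|q|V/m) = √(2·4.806×10⁻¹⁹·613/9.97×10⁻²⁷) ≈ 2.431×10⁵ m/s.
In the field: r = mv/(|q|B) = (9.97×10⁻²⁷)(2.431×10⁵)/((4.806×10⁻¹⁹)(1.11)) ≈ 4.54×10⁻³ m.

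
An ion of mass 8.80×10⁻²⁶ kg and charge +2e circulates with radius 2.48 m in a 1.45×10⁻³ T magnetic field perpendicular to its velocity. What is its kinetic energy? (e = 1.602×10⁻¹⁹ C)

KE ≈ 7.54×10⁻¹⁸ J

v = |q|Br/m, then KE = ½mv² = (qBr)²/(2m).
v = (3.204×10⁻¹⁹)(1.45×10⁻³)(2.48)/8.80×10⁻²⁶ ≈ 1.309×10⁴ m/s.
KE = ½(8.80×10⁻²⁶)(1.309×10⁴)² ≈ 7.54×10⁻¹⁸ J.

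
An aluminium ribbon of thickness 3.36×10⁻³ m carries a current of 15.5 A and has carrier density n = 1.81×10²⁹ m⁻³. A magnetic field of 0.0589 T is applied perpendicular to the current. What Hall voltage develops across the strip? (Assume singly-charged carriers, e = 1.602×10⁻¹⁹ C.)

V_H = IB/(n e t).
V_H = (15.5)(0.0589)/((1.81×10²⁹)(1.602×10⁻¹⁹)(3.36×10⁻³)) ≈ 9.37×10⁻⁹ V.

V_H ≈ 9.37×10⁻⁹ V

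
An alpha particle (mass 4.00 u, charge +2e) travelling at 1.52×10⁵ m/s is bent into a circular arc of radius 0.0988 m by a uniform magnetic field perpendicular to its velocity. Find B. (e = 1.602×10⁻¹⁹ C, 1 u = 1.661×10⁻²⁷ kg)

From |q|vB = mv²/r, B = mv/(|q|r).
B = (6.644×10⁻²⁷)(1.52×10⁵)/((3.204×10⁻¹⁹)(0.0988)) ≈ 0.0319 T.

B ≈ 0.0319 T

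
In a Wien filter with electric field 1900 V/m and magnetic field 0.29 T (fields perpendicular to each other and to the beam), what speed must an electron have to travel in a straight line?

v = 6600 m/s

Straight-line motion ⇒ electric and magnetic forces cancel, so E = vB.
v = E/B = 1900/0.29 = 6600 m/s.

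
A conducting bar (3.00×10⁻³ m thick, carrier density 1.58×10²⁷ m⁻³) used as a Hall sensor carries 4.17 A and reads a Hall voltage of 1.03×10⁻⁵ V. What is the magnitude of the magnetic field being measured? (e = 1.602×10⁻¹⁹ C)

B ≈ 1.88 T

From V_H = IB/(n e t), B = V_H n e t / I.
B = (1.03×10⁻⁵)(1.58×10²⁷)(1.602×10⁻¹⁹)(3.00×10⁻³)/4.17 ≈ 1.88 T.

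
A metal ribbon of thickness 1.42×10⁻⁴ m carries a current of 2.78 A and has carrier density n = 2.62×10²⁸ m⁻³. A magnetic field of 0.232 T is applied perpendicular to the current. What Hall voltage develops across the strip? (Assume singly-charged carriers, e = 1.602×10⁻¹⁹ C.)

V_H = IB/(n e t).
V_H = (2.78)(0.232)/((2.62×10²⁸)(1.602×10⁻¹⁹)(1.42×10⁻⁴)) ≈ 1.08×10⁻⁶ V.

V_H ≈ 1.08×10⁻⁶ V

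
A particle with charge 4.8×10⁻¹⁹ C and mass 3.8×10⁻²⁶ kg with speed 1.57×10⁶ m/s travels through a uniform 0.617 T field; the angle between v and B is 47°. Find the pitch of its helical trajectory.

p ≈ 0.863 m

v∥ = v cosθ = 1.57×10⁶·cos47° ≈ 1.071×10⁶ m/s.
T = 2πm/(|q|B) = 2π(3.8×10⁻²⁶)/((4.8×10⁻¹⁹)(0.617)) ≈ 8.062×10⁻⁷ s.
pitch = v∥ T = (1.071×10⁶)(8.062×10⁻⁷) ≈ 0.863 m.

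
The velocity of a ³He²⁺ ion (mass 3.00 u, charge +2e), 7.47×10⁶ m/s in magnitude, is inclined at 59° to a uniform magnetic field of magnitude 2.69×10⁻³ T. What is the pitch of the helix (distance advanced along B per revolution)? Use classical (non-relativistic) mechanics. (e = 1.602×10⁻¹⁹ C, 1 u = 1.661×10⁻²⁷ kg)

p ≈ 140 m

v∥ = v cosθ = 7.47×10⁶·cos59° ≈ 3.847×10⁶ m/s.
T = 2πm/(|q|B) = 2π(4.983×10⁻²⁷)/((3.204×10⁻¹⁹)(2.69×10⁻³)) ≈ 3.633×10⁻⁵ s.
pitch = v∥ T = (3.847×10⁶)(3.633×10⁻⁵) ≈ 140 m.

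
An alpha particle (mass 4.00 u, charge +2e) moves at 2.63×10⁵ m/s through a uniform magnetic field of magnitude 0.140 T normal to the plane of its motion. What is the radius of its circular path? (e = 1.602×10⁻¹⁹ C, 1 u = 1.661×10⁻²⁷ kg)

The magnetic force provides the centripetal force: |q|vB = mv²/r.
r = mv/(|q|B) = (6.644×10⁻²⁷)(2.63×10⁵)/((3.204×10⁻¹⁹)(0.140)) ≈ 0.0390 m.

r ≈ 0.0390 m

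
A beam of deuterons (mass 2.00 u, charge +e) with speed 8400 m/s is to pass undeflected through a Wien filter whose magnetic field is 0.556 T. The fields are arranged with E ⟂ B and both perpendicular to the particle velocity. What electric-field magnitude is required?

E = 4670 V/m

For straight-line motion qE = qvB, so E = vB.
E = 8400 × 0.556 = 4670 V/m.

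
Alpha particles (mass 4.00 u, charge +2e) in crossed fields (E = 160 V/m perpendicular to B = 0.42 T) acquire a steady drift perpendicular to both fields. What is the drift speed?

v_d ≈ 380 m/s

The E×B drift speed is v_d = E/B.
v_d = 160/0.42 = 380 m/s.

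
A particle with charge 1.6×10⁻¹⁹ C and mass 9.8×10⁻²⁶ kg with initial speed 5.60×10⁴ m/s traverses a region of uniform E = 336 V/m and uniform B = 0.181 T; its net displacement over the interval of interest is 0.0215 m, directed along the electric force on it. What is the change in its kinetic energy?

The magnetic force is always ⟂ v and does no work; only the electric force changes KE.
ΔKE = F_E · d = |q|E d = (1.6×10⁻¹⁹)(336)(0.0215) ≈ 1.16×10⁻¹⁸ J.

ΔKE ≈ 1.16×10⁻¹⁸ J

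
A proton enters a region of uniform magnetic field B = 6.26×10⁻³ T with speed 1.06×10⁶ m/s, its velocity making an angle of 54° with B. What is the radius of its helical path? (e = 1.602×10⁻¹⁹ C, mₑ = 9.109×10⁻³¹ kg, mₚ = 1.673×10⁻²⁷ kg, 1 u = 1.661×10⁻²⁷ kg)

v⊥ = v sinθ = 1.06×10⁶·sin54° ≈ 8.576×10⁵ m/s.
r = m v⊥/(|q|B) = (1.673×10⁻²⁷)(8.576×10⁵)/((1.602×10⁻¹⁹)(6.26×10⁻³)) ≈ 1.43 m.

r ≈ 1.43 m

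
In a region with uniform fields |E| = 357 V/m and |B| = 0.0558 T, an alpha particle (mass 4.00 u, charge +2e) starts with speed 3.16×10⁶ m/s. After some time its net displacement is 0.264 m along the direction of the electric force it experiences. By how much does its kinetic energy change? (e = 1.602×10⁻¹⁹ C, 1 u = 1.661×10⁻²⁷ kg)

The magnetic force is always ⟂ v and does no work; only the electric force changes KE.
ΔKE = F_E · d = |q|E d = (3.204×10⁻¹⁹)(357)(0.264) ≈ 3.02×10⁻¹⁷ J.

ΔKE ≈ 3.02×10⁻¹⁷ J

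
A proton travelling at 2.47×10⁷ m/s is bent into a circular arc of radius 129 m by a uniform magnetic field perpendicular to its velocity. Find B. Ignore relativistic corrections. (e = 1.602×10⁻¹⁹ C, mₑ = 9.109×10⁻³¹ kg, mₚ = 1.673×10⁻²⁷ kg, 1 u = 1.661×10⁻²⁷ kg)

From |q|vB = mv²/r, B = mv/(|q|r).
B = (1.673×10⁻²⁷)(2.47×10⁷)/((1.602×10⁻¹⁹)(129)) ≈ 2.00×10⁻³ T.

B ≈ 2.00×10⁻³ T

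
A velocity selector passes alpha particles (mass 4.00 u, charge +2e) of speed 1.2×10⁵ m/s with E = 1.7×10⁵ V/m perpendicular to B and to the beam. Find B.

B = 1.4 T

Balance of forces in the selector: qE = qvB ⇒ B = E/v.
B = 1.7×10⁵/1.2×10⁵ = 1.4 T.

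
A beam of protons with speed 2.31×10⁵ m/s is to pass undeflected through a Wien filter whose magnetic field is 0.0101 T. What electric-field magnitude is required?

E = 2330 V/m

For straight-line motion qE = qvB, so E = vB.
E = 2.31×10⁵ × 0.0101 = 2330 V/m.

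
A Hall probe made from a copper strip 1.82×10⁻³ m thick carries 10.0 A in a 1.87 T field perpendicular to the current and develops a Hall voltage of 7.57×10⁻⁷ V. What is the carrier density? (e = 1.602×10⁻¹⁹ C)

From V_H = IB/(n e t), n = IB/(V_H e t).
n = (10.0)(1.87)/((7.57×10⁻⁷)(1.602×10⁻¹⁹)(1.82×10⁻³)) ≈ 8.47×10²⁸ m⁻³.

n ≈ 8.47×10²⁸ m⁻³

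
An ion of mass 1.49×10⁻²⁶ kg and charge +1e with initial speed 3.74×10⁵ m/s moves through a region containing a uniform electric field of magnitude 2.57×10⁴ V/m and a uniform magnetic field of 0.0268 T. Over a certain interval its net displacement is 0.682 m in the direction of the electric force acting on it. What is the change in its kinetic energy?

ΔKE ≈ 2.81×10⁻¹⁵ J

The magnetic force is always ⟂ v and does no work; only the electric force changes KE.
ΔKE = F_E · d = |q|E d = (1.602×10⁻¹⁹)(2.57×10⁴)(0.682) ≈ 2.81×10⁻¹⁵ J.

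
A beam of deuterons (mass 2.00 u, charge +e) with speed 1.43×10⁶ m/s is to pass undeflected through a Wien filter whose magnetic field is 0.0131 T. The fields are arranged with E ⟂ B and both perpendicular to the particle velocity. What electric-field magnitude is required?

E = 1.87×10⁴ V/m

For straight-line motion qE = qvB, so E = vB.
E = 1.43×10⁶ × 0.0131 = 1.87×10⁴ V/m.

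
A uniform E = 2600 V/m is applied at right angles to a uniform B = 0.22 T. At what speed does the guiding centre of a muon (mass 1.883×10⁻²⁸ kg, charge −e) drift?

The steady drift has the magnetic force balancing the electric force, so v_d = E/B.
v_d = 2600/0.22 = 1.2×10⁴ m/s.

v_d ≈ 1.2×10⁴ m/s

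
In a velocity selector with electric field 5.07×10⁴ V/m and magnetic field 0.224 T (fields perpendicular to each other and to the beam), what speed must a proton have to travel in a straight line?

Straight-line motion ⇒ electric and magnetic forces cancel, so E = vB.
v = E/B = 5.07×10⁴/0.224 = 2.26×10⁵ m/s.

v = 2.26×10⁵ m/s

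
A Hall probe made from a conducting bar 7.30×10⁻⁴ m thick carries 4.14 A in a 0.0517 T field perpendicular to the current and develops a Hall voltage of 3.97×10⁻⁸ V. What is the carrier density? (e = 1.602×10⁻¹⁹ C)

From V_H = IB/(n e t), n = IB/(V_H e t).
n = (4.14)(0.0517)/((3.97×10⁻⁸)(1.602×10⁻¹⁹)(7.30×10⁻⁴)) ≈ 4.61×10²⁸ m⁻³.

n ≈ 4.61×10²⁸ m⁻³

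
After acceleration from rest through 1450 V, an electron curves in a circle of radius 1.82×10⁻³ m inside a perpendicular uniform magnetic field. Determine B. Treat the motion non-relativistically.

v = √(2|q|V/m) = √(2·1.602×10⁻¹⁹·1450/9.109×10⁻³¹) ≈ 2.258×10⁷ m/s.
B = mv/(|q|r) = (9.109×10⁻³¹)(2.258×10⁷)/((1.602×10⁻¹⁹)(1.82×10⁻³)) ≈ 0.0706 T.

B ≈ 0.0706 T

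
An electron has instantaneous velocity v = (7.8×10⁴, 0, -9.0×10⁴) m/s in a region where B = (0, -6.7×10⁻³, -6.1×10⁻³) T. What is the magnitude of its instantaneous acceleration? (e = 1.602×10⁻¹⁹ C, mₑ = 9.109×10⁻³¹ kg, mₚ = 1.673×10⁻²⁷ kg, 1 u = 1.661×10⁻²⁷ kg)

v×B = (-603, 476, -523) N/C.
F = q v×B = (−1.602×10⁻¹⁹ C)·(-603, 476, -523) = (9.66×10⁻¹⁷, -7.62×10⁻¹⁷, 8.37×10⁻¹⁷) N.
|a| = |F|/m = 1.488×10⁻¹⁶/9.109×10⁻³¹ ≈ 1.63×10¹⁴ m/s².

|a| ≈ 1.63×10¹⁴ m/s²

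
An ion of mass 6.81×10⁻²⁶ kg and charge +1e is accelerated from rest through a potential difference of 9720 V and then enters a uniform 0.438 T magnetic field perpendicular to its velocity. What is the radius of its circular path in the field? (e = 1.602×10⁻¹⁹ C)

r ≈ 0.208 m

Acceleration: |q|V = ½mv² ⇒ v = √(2|q|V/m) = √(2·1.602×10⁻¹⁹·9720/6.81×10⁻²⁶) ≈ 2.138×10⁵ m/s.
In the field: r = mv/(|q|B) = (6.81×10⁻²⁶)(2.138×10⁵)/((1.602×10⁻¹⁹)(0.438)) ≈ 0.208 m.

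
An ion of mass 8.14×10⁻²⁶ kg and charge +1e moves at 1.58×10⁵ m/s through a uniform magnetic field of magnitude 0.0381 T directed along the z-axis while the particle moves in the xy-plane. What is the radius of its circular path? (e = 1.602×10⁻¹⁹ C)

r ≈ 2.11 m

The magnetic force provides the centripetal force: |q|vB = mv²/r.
r = mv/(|q|B) = (8.14×10⁻²⁶)(1.58×10⁵)/((1.602×10⁻¹⁹)(0.0381)) ≈ 2.11 m.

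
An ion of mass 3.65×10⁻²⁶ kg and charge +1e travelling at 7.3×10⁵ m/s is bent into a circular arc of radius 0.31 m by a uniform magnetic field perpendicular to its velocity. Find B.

From |q|vB = mv²/r, B = mv/(|q|r).
B = (3.65×10⁻²⁶)(7.3×10⁵)/((1.602×10⁻¹⁹)(0.31)) ≈ 0.54 T.

B ≈ 0.54 T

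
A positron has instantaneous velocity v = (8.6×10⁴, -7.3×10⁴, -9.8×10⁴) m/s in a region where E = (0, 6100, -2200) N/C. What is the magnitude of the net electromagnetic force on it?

|F| ≈ 1.04×10⁻¹⁵ N

Only an electric field acts, so F = qE = (1.602×10⁻¹⁹ C)·(0, 6100, -2200) = (0, 9.77×10⁻¹⁶, -3.52×10⁻¹⁶) N.
|F| = 1.04×10⁻¹⁵ N.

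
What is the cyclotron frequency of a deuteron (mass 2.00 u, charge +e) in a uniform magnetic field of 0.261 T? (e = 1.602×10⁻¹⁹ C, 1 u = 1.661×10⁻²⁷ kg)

f ≈ 2.00×10⁶ Hz

f = |q|B/(2πm).
f = (1.602×10⁻¹⁹)(0.261)/(2π·3.322×10⁻²⁷) ≈ 2.00×10⁶ Hz.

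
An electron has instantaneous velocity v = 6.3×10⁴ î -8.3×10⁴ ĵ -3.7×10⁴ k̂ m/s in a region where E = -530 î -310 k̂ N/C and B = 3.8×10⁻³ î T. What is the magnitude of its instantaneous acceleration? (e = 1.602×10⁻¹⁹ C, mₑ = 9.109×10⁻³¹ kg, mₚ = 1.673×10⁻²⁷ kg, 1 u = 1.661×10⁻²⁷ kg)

v×B = (0, -141, 315) N/C.
E + v×B = (-530, -141, 5.40) N/C.
F = q(E + v×B) = (−1.602×10⁻¹⁹ C)·(-530, -141, 5.40) = (8.49×10⁻¹⁷, 2.25×10⁻¹⁷, -8.65×10⁻¹⁹) N.
|a| = |F|/m = 8.785×10⁻¹⁷/9.109×10⁻³¹ ≈ 9.64×10¹³ m/s².

|a| ≈ 9.64×10¹³ m/s²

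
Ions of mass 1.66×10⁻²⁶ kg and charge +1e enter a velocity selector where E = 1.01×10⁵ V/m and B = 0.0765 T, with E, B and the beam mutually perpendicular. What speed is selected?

Zero net Lorentz force requires |qE| = |q v×B|, i.e. E = vB.
v = E/B = 1.01×10⁵/0.0765 = 1.32×10⁶ m/s.

v = 1.32×10⁶ m/s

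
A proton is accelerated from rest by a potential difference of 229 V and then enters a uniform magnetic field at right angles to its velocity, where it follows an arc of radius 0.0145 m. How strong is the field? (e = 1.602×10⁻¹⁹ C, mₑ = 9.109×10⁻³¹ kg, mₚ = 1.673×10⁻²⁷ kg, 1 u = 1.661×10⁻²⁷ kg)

B ≈ 0.151 T

v = √(2|q|V/m) = √(2·1.602×10⁻¹⁹·229/1.673×10⁻²⁷) ≈ 2.094×10⁵ m/s.
B = mv/(|q|r) = (1.673×10⁻²⁷)(2.094×10⁵)/((1.602×10⁻¹⁹)(0.0145)) ≈ 0.151 T.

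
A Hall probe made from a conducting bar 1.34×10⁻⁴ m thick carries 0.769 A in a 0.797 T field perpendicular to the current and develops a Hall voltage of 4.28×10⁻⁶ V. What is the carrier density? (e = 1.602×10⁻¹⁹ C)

From V_H = IB/(n e t), n = IB/(V_H e t).
n = (0.769)(0.797)/((4.28×10⁻⁶)(1.602×10⁻¹⁹)(1.34×10⁻⁴)) ≈ 6.67×10²⁷ m⁻³.

n ≈ 6.67×10²⁷ m⁻³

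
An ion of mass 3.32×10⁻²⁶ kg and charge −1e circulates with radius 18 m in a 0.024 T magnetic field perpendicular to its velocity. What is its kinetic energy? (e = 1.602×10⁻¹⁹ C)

v = |q|Br/m, then KE = ½mv² = (qBr)²/(2m).
v = (1.602×10⁻¹⁹)(0.024)(18)/3.32×10⁻²⁶ ≈ 2.085×10⁶ m/s.
KE = ½(3.32×10⁻²⁶)(2.085×10⁶)² ≈ 7.2×10⁻¹⁴ J = 4.5×10⁵ eV.

KE ≈ 4.5×10⁵ eV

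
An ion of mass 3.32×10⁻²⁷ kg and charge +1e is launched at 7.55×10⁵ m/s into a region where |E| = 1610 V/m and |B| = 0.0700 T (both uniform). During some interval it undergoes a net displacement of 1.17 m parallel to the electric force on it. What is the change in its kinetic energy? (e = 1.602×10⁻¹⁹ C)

ΔKE ≈ 3.02×10⁻¹⁶ J

The magnetic force is always ⟂ v and does no work; only the electric force changes KE.
ΔKE = F_E · d = |q|E d = (1.602×10⁻¹⁹)(1610)(1.17) ≈ 3.02×10⁻¹⁶ J.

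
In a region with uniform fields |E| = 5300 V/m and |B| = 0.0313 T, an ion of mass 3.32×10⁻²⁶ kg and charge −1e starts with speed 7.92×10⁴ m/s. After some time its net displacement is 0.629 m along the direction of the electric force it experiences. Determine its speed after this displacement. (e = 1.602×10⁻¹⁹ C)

B does no work; ΔKE = |q|E d.
½mv_f² = ½mv₀² + |q|Ed = ½(3.32×10⁻²⁶)(7.92×10⁴)² + (1.602×10⁻¹⁹)(5300)(0.629) ≈ 1.041×10⁻¹⁶ J + 5.341×10⁻¹⁶ J ≈ 6.382×10⁻¹⁶ J.
v_f = √(2·6.382×10⁻¹⁶/3.32×10⁻²⁶) ≈ 1.96×10⁵ m/s.

v_f ≈ 1.96×10⁵ m/s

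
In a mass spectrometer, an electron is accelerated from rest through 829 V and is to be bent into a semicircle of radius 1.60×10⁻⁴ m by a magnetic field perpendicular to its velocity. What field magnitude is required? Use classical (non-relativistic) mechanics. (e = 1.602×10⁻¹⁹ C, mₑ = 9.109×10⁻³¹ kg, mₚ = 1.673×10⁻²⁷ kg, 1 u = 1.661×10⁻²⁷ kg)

B ≈ 0.607 T

v = √(2|q|V/m) = √(2·1.602×10⁻¹⁹·829/9.109×10⁻³¹) ≈ 1.708×10⁷ m/s.
B = mv/(|q|r) = (9.109×10⁻³¹)(1.708×10⁷)/((1.602×10⁻¹⁹)(1.60×10⁻⁴)) ≈ 0.607 T.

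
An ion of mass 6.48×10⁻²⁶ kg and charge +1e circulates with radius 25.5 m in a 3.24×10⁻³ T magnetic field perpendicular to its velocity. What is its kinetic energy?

KE ≈ 8440 eV

v = |q|Br/m, then KE = ½mv² = (qBr)²/(2m).
v = (1.602×10⁻¹⁹)(3.24×10⁻³)(25.5)/6.48×10⁻²⁶ ≈ 2.043×10⁵ m/s.
KE = ½(6.48×10⁻²⁶)(2.043×10⁵)² ≈ 1.35×10⁻¹⁵ J = 8440 eV.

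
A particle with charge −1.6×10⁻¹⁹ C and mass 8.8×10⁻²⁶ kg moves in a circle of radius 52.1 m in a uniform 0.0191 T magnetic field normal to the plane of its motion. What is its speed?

From |q|vB = mv²/r, v = |q|Br/m.
v = (1.6×10⁻¹⁹)(0.0191)(52.1)/8.8×10⁻²⁶ ≈ 1.81×10⁶ m/s.

v ≈ 1.81×10⁶ m/s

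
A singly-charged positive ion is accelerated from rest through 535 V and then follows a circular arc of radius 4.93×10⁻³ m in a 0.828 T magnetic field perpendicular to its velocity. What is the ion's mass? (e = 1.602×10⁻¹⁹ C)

Combine |q|V = ½mv² and r = mv/(|q|B): eliminate v to get m = qB²r²/(2V).
m = (1.602×10⁻¹⁹)(0.828)²(4.93×10⁻³)²/(2·535) ≈ 2.49×10⁻²⁷ kg.

m ≈ 2.49×10⁻²⁷ kg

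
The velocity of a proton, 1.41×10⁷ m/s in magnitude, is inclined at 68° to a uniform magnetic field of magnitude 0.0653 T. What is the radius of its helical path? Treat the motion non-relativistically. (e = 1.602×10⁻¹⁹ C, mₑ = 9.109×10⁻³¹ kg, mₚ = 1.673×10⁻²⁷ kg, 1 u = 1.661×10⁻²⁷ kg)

v⊥ = v sinθ = 1.41×10⁷·sin68° ≈ 1.307×10⁷ m/s.
r = m v⊥/(|q|B) = (1.673×10⁻²⁷)(1.307×10⁷)/((1.602×10⁻¹⁹)(0.0653)) ≈ 2.09 m.

r ≈ 2.09 m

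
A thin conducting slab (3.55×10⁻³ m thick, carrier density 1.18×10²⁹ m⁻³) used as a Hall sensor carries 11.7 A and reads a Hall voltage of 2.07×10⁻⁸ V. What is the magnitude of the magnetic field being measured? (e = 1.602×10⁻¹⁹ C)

From V_H = IB/(n e t), B = V_H n e t / I.
B = (2.07×10⁻⁸)(1.18×10²⁹)(1.602×10⁻¹⁹)(3.55×10⁻³)/11.7 ≈ 0.119 T.

B ≈ 0.119 T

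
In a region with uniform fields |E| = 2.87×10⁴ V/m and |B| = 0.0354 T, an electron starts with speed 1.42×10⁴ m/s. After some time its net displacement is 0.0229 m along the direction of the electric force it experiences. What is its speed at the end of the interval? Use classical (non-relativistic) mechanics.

B does no work; ΔKE = |q|E d.
½mv_f² = ½mv₀² + |q|Ed = ½(9.109×10⁻³¹)(1.42×10⁴)² + (1.602×10⁻¹⁹)(2.87×10⁴)(0.0229) ≈ 9.184×10⁻²³ J + 1.053×10⁻¹⁶ J ≈ 1.053×10⁻¹⁶ J.
v_f = √(2·1.053×10⁻¹⁶/9.109×10⁻³¹) ≈ 1.52×10⁷ m/s.

v_f ≈ 1.52×10⁷ m/s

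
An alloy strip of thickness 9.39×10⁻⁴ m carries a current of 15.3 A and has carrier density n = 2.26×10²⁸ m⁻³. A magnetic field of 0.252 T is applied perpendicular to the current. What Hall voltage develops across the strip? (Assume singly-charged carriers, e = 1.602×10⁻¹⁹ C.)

V_H = IB/(n e t).
V_H = (15.3)(0.252)/((2.26×10²⁸)(1.602×10⁻¹⁹)(9.39×10⁻⁴)) ≈ 1.13×10⁻⁶ V.

V_H ≈ 1.13×10⁻⁶ V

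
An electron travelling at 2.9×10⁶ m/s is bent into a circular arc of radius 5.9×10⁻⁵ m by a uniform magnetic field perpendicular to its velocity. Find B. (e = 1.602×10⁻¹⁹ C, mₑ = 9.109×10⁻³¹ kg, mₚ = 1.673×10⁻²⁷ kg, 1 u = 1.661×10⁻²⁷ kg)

B ≈ 0.28 T

From |q|vB = mv²/r, B = mv/(|q|r).
B = (9.109×10⁻³¹)(2.9×10⁶)/((1.602×10⁻¹⁹)(5.9×10⁻⁵)) ≈ 0.28 T.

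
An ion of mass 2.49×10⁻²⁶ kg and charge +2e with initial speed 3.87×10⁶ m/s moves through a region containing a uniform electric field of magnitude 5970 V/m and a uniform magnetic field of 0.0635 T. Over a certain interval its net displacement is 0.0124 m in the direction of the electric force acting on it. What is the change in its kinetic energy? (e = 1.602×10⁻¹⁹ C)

ΔKE ≈ 2.37×10⁻¹⁷ J

The magnetic force is always ⟂ v and does no work; only the electric force changes KE.
ΔKE = F_E · d = |q|E d = (3.204×10⁻¹⁹)(5970)(0.0124) ≈ 2.37×10⁻¹⁷ J.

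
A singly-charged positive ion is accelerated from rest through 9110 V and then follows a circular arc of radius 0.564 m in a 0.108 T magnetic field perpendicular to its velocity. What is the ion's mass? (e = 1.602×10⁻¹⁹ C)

m ≈ 3.26×10⁻²⁶ kg

Combine |q|V = ½mv² and r = mv/(|q|B): eliminate v to get m = qB²r²/(2V).
m = (1.602×10⁻¹⁹)(0.108)²(0.564)²/(2·9110) ≈ 3.26×10⁻²⁶ kg.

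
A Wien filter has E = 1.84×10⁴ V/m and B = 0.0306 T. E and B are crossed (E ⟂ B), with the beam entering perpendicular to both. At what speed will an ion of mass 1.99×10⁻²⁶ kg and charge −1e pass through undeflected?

Straight-line motion ⇒ electric and magnetic forces cancel, so E = vB.
v = E/B = 1.84×10⁴/0.0306 = 6.01×10⁵ m/s.
The result is independent of the particle's charge and mass.

v = 6.01×10⁵ m/s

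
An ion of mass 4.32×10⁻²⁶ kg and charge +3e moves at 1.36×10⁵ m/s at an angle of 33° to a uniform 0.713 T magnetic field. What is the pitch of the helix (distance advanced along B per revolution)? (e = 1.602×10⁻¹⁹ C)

p ≈ 0.0903 m

v∥ = v cosθ = 1.36×10⁵·cos33° ≈ 1.141×10⁵ m/s.
T = 2πm/(|q|B) = 2π(4.32×10⁻²⁶)/((4.806×10⁻¹⁹)(0.713)) ≈ 7.921×10⁻⁷ s.
pitch = v∥ T = (1.141×10⁵)(7.921×10⁻⁷) ≈ 0.0903 m.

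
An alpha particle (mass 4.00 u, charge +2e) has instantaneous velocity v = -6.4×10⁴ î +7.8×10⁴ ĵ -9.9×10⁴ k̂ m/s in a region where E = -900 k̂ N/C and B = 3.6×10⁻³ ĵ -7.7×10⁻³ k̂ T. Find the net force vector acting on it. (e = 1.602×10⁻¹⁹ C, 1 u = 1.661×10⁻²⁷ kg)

F ≈ (-7.82×10⁻¹⁷, -1.58×10⁻¹⁶, -3.62×10⁻¹⁶) N

v×B = (-244, -493, -230) N/C.
E + v×B = (-244, -493, -1130) N/C.
F = q(E + v×B) = (3.204×10⁻¹⁹ C)·(-244, -493, -1130) = (-7.82×10⁻¹⁷, -1.58×10⁻¹⁶, -3.62×10⁻¹⁶) N.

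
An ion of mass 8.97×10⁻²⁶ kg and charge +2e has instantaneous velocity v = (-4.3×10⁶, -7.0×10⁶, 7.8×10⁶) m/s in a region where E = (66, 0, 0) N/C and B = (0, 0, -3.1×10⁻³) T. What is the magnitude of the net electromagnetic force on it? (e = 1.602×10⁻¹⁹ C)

v×B = (2.17×10⁴, -1.33×10⁴, 0) N/C.
E + v×B = (2.18×10⁴, -1.33×10⁴, 0) N/C.
F = q(E + v×B) = (3.204×10⁻¹⁹ C)·(2.18×10⁴, -1.33×10⁴, 0) = (6.97×10⁻¹⁵, -4.27×10⁻¹⁵, 0) N.
|F| = 8.18×10⁻¹⁵ N.

|F| ≈ 8.18×10⁻¹⁵ N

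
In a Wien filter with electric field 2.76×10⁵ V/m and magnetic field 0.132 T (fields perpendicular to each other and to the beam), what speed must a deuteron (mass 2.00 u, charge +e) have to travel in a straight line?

Straight-line motion ⇒ electric and magnetic forces cancel, so E = vB.
v = E/B = 2.76×10⁵/0.132 = 2.09×10⁶ m/s.

v = 2.09×10⁶ m/s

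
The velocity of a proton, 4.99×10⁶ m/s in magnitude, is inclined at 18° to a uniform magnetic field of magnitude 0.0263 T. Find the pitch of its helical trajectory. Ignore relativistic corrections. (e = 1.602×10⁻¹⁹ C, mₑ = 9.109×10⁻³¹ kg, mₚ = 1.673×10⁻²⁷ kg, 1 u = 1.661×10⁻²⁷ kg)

p ≈ 11.8 m

v∥ = v cosθ = 4.99×10⁶·cos18° ≈ 4.746×10⁶ m/s.
T = 2πm/(|q|B) = 2π(1.673×10⁻²⁷)/((1.602×10⁻¹⁹)(0.0263)) ≈ 2.495×10⁻⁶ s.
pitch = v∥ T = (4.746×10⁶)(2.495×10⁻⁶) ≈ 11.8 m.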